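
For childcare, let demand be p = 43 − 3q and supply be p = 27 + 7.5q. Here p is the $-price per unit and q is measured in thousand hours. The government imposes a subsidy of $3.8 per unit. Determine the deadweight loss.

$0.69 thousand

Competitive equilibrium: 43 − 3q = 27 + 7.5q → q* = 1.5238, p* = 38.4286.
The subsidy lowers effective supply by 3.8: p = 23.2 + 7.5q.
New quantity: 43 − 3q = 23.2 + 7.5q → q' = 1.8857.
Overproduction Δq = 1.8857 − 1.5238 = 0.3619; wedge = subsidy = 3.8.
Welfare loss = ½ × 0.3619 × 3.8 = $0.69 thousand.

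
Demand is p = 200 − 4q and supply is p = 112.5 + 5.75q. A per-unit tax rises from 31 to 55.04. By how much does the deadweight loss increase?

Competitive equilibrium: 200 − 4q = 112.5 + 5.75q → q* = 8.9744, p* = 164.1026.
For a per-unit tax t: Δq = t/9.75, so DWL = ½·t·(t/9.75) = t²/19.5.
At t = 31: DWL = 49.282. At t = 55.04: DWL = 155.354.
Increase = 155.354 − 49.282 = 106.07.

106.07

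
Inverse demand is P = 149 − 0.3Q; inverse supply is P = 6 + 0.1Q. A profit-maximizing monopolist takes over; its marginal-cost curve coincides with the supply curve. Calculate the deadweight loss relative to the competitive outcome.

4694.92

Competitive equilibrium: 149 − 0.3Q = 6 + 0.1Q → Q* = 357.5, P* = 41.75.
Marginal revenue: MR = 149 − 0.6Q. Set MR = MC: 149 − 0.6Q = 6 + 0.1Q → Q_m = 204.2857.
Price P_m = 149 − 0.3·204.2857 = 87.7143; MC(Q_m) = 6 + 0.1·204.2857 = 26.4286.
Competitive Q* = 357.5, so ΔQ = 153.2143; wedge = 87.7143 − 26.4286 = 61.2857.
Welfare loss = ½ × 153.2143 × 61.2857 = 4694.92.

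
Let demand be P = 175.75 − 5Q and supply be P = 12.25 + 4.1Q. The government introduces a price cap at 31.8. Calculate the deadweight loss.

792.64

Competitive equilibrium: 175.75 − 5Q = 12.25 + 4.1Q → Q* = 17.967, P* = 85.9148.
At the ceiling P = 31.8, quantity supplied = (31.8 − 12.25)/4.1 = 4.7683.
Willingness to pay at Q' = 4.7683: 175.75 − 5·4.7683 = 151.9085.
ΔQ = 17.967 − 4.7683 = 13.1987; wedge = 151.9085 − 31.8 = 120.1085.
Welfare loss = ½ × 13.1987 × 120.1085 = 792.64.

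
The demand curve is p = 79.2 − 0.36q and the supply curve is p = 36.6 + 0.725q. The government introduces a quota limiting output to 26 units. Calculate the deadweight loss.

Competitive equilibrium: 79.2 − 0.36q = 36.6 + 0.725q → q* = 39.26267, p* = 65.06544.
At q = 26: demand price = 79.2 − 0.36·26 = 69.84; supply price = 36.6 + 0.725·26 = 55.45.
Δq = 39.26267 − 26 = 13.26267; wedge = 69.84 − 55.45 = 14.39.
Deadweight loss = ½ × 13.26267 × 14.39 = 95.42.

95.42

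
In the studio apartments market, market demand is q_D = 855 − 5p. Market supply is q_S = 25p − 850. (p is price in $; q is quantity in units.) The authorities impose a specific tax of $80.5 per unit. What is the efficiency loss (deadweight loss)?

In inverse form: demand p = 171 − 0.2q, supply p = 34 + 0.04q.
Competitive equilibrium: 171 − 0.2q = 34 + 0.04q → q* = 570.8333, p* = 56.8333.
With the tax, the buyer price exceeds the seller price by 80.5: (171 − 0.2q) − (34 + 0.04q) = 80.5 → q' = 235.4167.
Δq = 570.8333 − 235.4167 = 335.4166; the wedge equals the tax, 80.5.
Welfare loss = ½ × 335.4166 × 80.5 = $13500.52.

$13500.52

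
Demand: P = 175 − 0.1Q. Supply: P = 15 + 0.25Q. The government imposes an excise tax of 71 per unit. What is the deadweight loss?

Competitive equilibrium: 175 − 0.1Q = 15 + 0.25Q → Q* = 457.1429, P* = 129.2857.
With the tax, the buyer price exceeds the seller price by 71: (175 − 0.1Q) − (15 + 0.25Q) = 71 → Q' = 254.2857.
ΔQ = 457.1429 − 254.2857 = 202.8572; the wedge equals the tax, 71.
Welfare loss = ½ × 202.8572 × 71 = 7201.43.

7201.43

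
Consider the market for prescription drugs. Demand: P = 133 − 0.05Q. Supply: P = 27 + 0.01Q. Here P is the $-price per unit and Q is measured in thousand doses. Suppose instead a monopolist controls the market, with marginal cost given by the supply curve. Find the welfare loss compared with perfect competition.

$19345.73 thousand

Competitive equilibrium: 133 − 0.05Q = 27 + 0.01Q → Q* = 1766.66667, P* = 44.66667.
Marginal revenue: MR = 133 − 0.1Q. Set MR = MC: 133 − 0.1Q = 27 + 0.01Q → Q_m = 963.63636.
Price P_m = 133 − 0.05·963.63636 = 84.81818; MC(Q_m) = 27 + 0.01·963.63636 = 36.63636.
Competitive Q* = 1766.66667, so ΔQ = 803.03031; wedge = 84.81818 − 36.63636 = 48.18182.
The triangle = ½ × 803.03031 × 48.18182 = $19345.73 thousand.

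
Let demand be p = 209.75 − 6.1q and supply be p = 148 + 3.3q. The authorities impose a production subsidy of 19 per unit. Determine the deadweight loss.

Competitive equilibrium: 209.75 − 6.1q = 148 + 3.3q → q* = 6.5691, p* = 169.6782.
The subsidy lowers effective supply by 19: p = 129 + 3.3q.
New quantity: 209.75 − 6.1q = 129 + 3.3q → q' = 8.5904.
Overproduction Δq = 8.5904 − 6.5691 = 2.0213; wedge = subsidy = 19.
Deadweight loss = ½ × 2.0213 × 19 = 19.20.

19.20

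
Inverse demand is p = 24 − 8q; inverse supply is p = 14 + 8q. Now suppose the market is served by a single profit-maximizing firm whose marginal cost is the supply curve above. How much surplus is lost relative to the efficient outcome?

Competitive equilibrium: 24 − 8q = 14 + 8q → q* = 0.625, p* = 19.
Marginal revenue: MR = 24 − 16q. Set MR = MC: 24 − 16q = 14 + 8q → q_m = 0.4167.
Price p_m = 24 − 8·0.4167 = 20.6664; MC(q_m) = 14 + 8·0.4167 = 17.3336.
Competitive q* = 0.625, so Δq = 0.2083; wedge = 20.6664 − 17.3336 = 3.3328.
Deadweight loss = ½ × 0.2083 × 3.3328 = 0.35.

0.35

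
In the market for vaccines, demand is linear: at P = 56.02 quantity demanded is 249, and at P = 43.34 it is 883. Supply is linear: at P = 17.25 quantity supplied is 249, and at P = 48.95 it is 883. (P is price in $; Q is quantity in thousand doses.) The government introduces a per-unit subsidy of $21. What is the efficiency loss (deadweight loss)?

$3150 thousand

Demand slope = (43.34 − 56.02)/(883 − 249) = −0.02, so P = 61 − 0.02Q.
Supply slope = (48.95 − 17.25)/(883 − 249) = 0.05, so P = 4.8 + 0.05Q.
Competitive equilibrium: 61 − 0.02Q = 4.8 + 0.05Q → Q* = 802.8571, P* = 44.9429.
The subsidy lowers effective supply by 21: P = 0.05Q − 16.2.
New quantity: 61 − 0.02Q = 0.05Q − 16.2 → Q' = 1102.8571.
Overproduction ΔQ = 1102.8571 − 802.8571 = 300; wedge = subsidy = 21.
DWL = ½ × 300 × 21 = $3150 thousand.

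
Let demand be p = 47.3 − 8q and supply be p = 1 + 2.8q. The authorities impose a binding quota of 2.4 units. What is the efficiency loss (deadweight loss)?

19.23

Competitive equilibrium: 47.3 − 8q = 1 + 2.8q → q* = 4.287, p* = 13.0037.
At q = 2.4: demand price = 47.3 − 8·2.4 = 28.1; supply price = 1 + 2.8·2.4 = 7.72.
Δq = 4.287 − 2.4 = 1.887; wedge = 28.1 − 7.72 = 20.38.
DWL = ½ × 1.887 × 20.38 = 19.23.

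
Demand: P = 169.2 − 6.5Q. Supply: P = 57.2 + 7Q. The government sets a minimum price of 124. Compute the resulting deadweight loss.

Competitive equilibrium: 169.2 − 6.5Q = 57.2 + 7Q → Q* = 8.2963, P* = 115.27407.
At the floor P = 124, quantity demanded = (169.2 − 124)/6.5 = 6.95385.
Sellers' marginal cost at Q' = 6.95385: 57.2 + 7·6.95385 = 105.87695.
ΔQ = 8.2963 − 6.95385 = 1.34245; wedge = 124 − 105.87695 = 18.12305.
Deadweight loss = ½ × 1.34245 × 18.12305 = 12.16.

12.16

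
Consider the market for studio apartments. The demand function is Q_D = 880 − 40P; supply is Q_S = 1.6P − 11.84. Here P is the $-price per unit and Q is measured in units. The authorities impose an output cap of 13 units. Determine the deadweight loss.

$29.09

In inverse form: demand P = 22 − 0.025Q, supply P = 7.4 + 0.625Q.
Competitive equilibrium: 22 − 0.025Q = 7.4 + 0.625Q → Q* = 22.4615, P* = 21.4385.
At Q = 13: demand price = 22 − 0.025·13 = 21.675; supply price = 7.4 + 0.625·13 = 15.525.
ΔQ = 22.4615 − 13 = 9.4615; wedge = 21.675 − 15.525 = 6.15.
Deadweight loss = ½ × 9.4615 × 6.15 = $29.09.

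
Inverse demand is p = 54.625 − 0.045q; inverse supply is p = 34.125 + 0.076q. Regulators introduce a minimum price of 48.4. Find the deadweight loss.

Competitive equilibrium: 54.625 − 0.045q = 34.125 + 0.076q → q* = 169.4215, p* = 47.001.
At the floor p = 48.4, quantity demanded = (54.625 − 48.4)/0.045 = 138.3333.
Sellers' marginal cost at q' = 138.3333: 34.125 + 0.076·138.3333 = 44.6383.
Δq = 169.4215 − 138.3333 = 31.0882; wedge = 48.4 − 44.6383 = 3.7617.
Welfare loss = ½ × 31.0882 × 3.7617 = 58.47.

58.47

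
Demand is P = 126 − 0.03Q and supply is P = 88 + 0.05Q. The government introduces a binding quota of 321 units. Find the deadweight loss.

948.64

Competitive equilibrium: 126 − 0.03Q = 88 + 0.05Q → Q* = 475, P* = 111.75.
At Q = 321: demand price = 126 − 0.03·321 = 116.37; supply price = 88 + 0.05·321 = 104.05.
ΔQ = 475 − 321 = 154; wedge = 116.37 − 104.05 = 12.32.
Deadweight loss = ½ × 154 × 12.32 = 948.64.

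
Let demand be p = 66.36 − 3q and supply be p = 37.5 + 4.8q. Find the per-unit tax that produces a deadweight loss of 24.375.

Competitive equilibrium: 66.36 − 3q = 37.5 + 4.8q → q* = 3.7, p* = 55.26.
A tax t gives Δq = t/7.8 and wedge t, so DWL = t²/15.6.
t²/15.6 = 24.375 → t² = 380.25 → t = 19.5.

19.5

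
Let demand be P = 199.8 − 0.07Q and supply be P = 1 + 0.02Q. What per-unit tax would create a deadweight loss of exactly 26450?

69

Competitive equilibrium: 199.8 − 0.07Q = 1 + 0.02Q → Q* = 2208.8889, P* = 45.1778.
A tax t gives ΔQ = t/0.09 and wedge t, so DWL = t²/0.18.
t²/0.18 = 26450 → t² = 4761 → t = 69.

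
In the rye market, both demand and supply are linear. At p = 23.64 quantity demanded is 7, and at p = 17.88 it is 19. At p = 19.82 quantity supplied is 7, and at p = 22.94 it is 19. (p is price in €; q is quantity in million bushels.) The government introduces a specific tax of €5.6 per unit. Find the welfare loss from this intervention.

Demand slope = (17.88 − 23.64)/(19 − 7) = −0.48, so p = 27 − 0.48q.
Supply slope = (22.94 − 19.82)/(19 − 7) = 0.26, so p = 18 + 0.26q.
Competitive equilibrium: 27 − 0.48q = 18 + 0.26q → q* = 12.1622, p* = 21.1622.
With the tax, the buyer price exceeds the seller price by 5.6: (27 − 0.48q) − (18 + 0.26q) = 5.6 → q' = 4.5946.
Δq = 12.1622 − 4.5946 = 7.5676; the wedge equals the tax, 5.6.
The triangle = ½ × 7.5676 × 5.6 = €21.19 million.

€21.19 million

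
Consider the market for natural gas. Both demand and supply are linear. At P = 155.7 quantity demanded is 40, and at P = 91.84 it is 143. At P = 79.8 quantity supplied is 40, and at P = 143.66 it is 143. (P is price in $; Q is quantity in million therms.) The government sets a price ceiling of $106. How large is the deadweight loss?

Demand slope = (91.84 − 155.7)/(143 − 40) = −0.62, so P = 180.5 − 0.62Q.
Supply slope = (143.66 − 79.8)/(143 − 40) = 0.62, so P = 55 + 0.62Q.
Competitive equilibrium: 180.5 − 0.62Q = 55 + 0.62Q → Q* = 101.2097, P* = 117.75.
At the ceiling P = 106, quantity supplied = (106 − 55)/0.62 = 82.2581.
Willingness to pay at Q' = 82.2581: 180.5 − 0.62·82.2581 = 129.5.
ΔQ = 101.2097 − 82.2581 = 18.9516; wedge = 129.5 − 106 = 23.5.
Deadweight loss = ½ × 18.9516 × 23.5 = $222.68 million.

$222.68 million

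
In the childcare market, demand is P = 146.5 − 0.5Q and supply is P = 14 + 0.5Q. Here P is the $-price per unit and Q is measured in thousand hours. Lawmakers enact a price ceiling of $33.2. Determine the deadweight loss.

Competitive equilibrium: 146.5 − 0.5Q = 14 + 0.5Q → Q* = 132.5, P* = 80.25.
At the ceiling P = 33.2, quantity supplied = (33.2 − 14)/0.5 = 38.4.
Willingness to pay at Q' = 38.4: 146.5 − 0.5·38.4 = 127.3.
ΔQ = 132.5 − 38.4 = 94.1; wedge = 127.3 − 33.2 = 94.1.
The triangle = ½ × 94.1 × 94.1 = $4427.405 thousand.

$4427.405 thousand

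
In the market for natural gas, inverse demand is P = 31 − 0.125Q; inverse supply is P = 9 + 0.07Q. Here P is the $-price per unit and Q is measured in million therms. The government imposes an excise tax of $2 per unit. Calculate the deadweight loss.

$10.26 million

Competitive equilibrium: 31 − 0.125Q = 9 + 0.07Q → Q* = 112.8205, P* = 16.8974.
With the tax, the buyer price exceeds the seller price by 2: (31 − 0.125Q) − (9 + 0.07Q) = 2 → Q' = 102.5641.
ΔQ = 112.8205 − 102.5641 = 10.2564; the wedge equals the tax, 2.
Deadweight loss = ½ × 10.2564 × 2 = $10.26 million.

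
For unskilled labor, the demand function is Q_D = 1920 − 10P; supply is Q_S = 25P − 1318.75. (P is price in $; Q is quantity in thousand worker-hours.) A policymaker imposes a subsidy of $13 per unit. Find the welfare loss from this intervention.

$603.57 thousand

In inverse form: demand P = 192 − 0.1Q, supply P = 52.75 + 0.04Q.
Competitive equilibrium: 192 − 0.1Q = 52.75 + 0.04Q → Q* = 994.6429, P* = 92.5357.
The subsidy lowers effective supply by 13: P = 39.75 + 0.04Q.
New quantity: 192 − 0.1Q = 39.75 + 0.04Q → Q' = 1087.5.
Overproduction ΔQ = 1087.5 − 994.6429 = 92.8571; wedge = subsidy = 13.
Deadweight loss = ½ × 92.8571 × 13 = $603.57 thousand.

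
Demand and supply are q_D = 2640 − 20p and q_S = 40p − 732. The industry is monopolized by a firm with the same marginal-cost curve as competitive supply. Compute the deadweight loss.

In inverse form: demand p = 132 − 0.05q, supply p = 18.3 + 0.025q.
Competitive equilibrium: 132 − 0.05q = 18.3 + 0.025q → q* = 1516, p* = 56.2.
Marginal revenue: MR = 132 − 0.1q. Set MR = MC: 132 − 0.1q = 18.3 + 0.025q → q_m = 909.6.
Price p_m = 132 − 0.05·909.6 = 86.52; MC(q_m) = 18.3 + 0.025·909.6 = 41.04.
Competitive q* = 1516, so Δq = 606.4; wedge = 86.52 − 41.04 = 45.48.
Deadweight loss = ½ × 606.4 × 45.48 = 13789.536.

13789.536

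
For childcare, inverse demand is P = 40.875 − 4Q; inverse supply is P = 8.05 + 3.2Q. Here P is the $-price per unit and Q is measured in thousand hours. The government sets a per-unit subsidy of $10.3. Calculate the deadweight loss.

Competitive equilibrium: 40.875 − 4Q = 8.05 + 3.2Q → Q* = 4.559, P* = 22.6389.
The subsidy lowers effective supply by 10.3: P = 3.2Q − 2.25.
New quantity: 40.875 − 4Q = 3.2Q − 2.25 → Q' = 5.9896.
Overproduction ΔQ = 5.9896 − 4.559 = 1.4306; wedge = subsidy = 10.3.
Welfare loss = ½ × 1.4306 × 10.3 = $7.37 thousand.

$7.37 thousand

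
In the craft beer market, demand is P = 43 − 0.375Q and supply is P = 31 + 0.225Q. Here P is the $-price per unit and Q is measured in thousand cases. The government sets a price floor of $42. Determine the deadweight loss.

$90.13 thousand

Competitive equilibrium: 43 − 0.375Q = 31 + 0.225Q → Q* = 20, P* = 35.5.
At the floor P = 42, quantity demanded = (43 − 42)/0.375 = 2.6667.
Sellers' marginal cost at Q' = 2.6667: 31 + 0.225·2.6667 = 31.6.
ΔQ = 20 − 2.6667 = 17.3333; wedge = 42 − 31.6 = 10.4.
Deadweight loss = ½ × 17.3333 × 10.4 = $90.13 thousand.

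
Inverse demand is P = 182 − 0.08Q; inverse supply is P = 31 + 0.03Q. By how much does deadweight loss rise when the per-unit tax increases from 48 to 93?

Competitive equilibrium: 182 − 0.08Q = 31 + 0.03Q → Q* = 1372.7273, P* = 72.1818.
For a per-unit tax t: ΔQ = t/0.11, so DWL = ½·t·(t/0.11) = t²/0.22.
At t = 48: DWL = 10472.727. At t = 93: DWL = 39313.636.
Increase = 39313.636 − 10472.727 = 28840.91.

28840.91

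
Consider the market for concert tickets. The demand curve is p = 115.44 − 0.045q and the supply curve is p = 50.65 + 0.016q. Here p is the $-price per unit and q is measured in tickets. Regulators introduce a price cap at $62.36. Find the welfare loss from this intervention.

Competitive equilibrium: 115.44 − 0.045q = 50.65 + 0.016q → q* = 1062.13115, p* = 67.6441.
At the ceiling p = 62.36, quantity supplied = (62.36 − 50.65)/0.016 = 731.875.
Willingness to pay at q' = 731.875: 115.44 − 0.045·731.875 = 82.50563.
Δq = 1062.13115 − 731.875 = 330.25615; wedge = 82.50563 − 62.36 = 20.14563.
DWL = ½ × 330.25615 × 20.14563 = $3326.61.

$3326.61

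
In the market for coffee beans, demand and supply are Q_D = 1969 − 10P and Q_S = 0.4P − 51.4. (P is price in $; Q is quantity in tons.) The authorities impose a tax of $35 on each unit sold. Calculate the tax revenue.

$449.62

In inverse form: demand P = 196.9 − 0.1Q, supply P = 128.5 + 2.5Q.
Competitive equilibrium: 196.9 − 0.1Q = 128.5 + 2.5Q → Q* = 26.3077, P* = 194.2692.
With the tax, the buyer price exceeds the seller price by 35: (196.9 − 0.1Q) − (128.5 + 2.5Q) = 35 → Q' = 12.8462.
Tax revenue = 35 × 12.8462 = $449.62.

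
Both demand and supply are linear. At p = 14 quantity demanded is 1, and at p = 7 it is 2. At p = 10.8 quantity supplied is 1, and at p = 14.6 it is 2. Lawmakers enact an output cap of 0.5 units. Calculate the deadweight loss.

3.42

Demand slope = (7 − 14)/(2 − 1) = −7, so p = 21 − 7q.
Supply slope = (14.6 − 10.8)/(2 − 1) = 3.8, so p = 7 + 3.8q.
Competitive equilibrium: 21 − 7q = 7 + 3.8q → q* = 1.2963, p* = 11.9259.
At q = 0.5: demand price = 21 − 7·0.5 = 17.5; supply price = 7 + 3.8·0.5 = 8.9.
Δq = 1.2963 − 0.5 = 0.7963; wedge = 17.5 − 8.9 = 8.6.
Welfare loss = ½ × 0.7963 × 8.6 = 3.42.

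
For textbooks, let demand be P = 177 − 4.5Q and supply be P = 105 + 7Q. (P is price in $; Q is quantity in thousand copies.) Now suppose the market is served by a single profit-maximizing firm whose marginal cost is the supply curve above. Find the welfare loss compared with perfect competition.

$17.83 thousand

Competitive equilibrium: 177 − 4.5Q = 105 + 7Q → Q* = 6.2609, P* = 148.8261.
Marginal revenue: MR = 177 − 9Q. Set MR = MC: 177 − 9Q = 105 + 7Q → Q_m = 4.5.
Price P_m = 177 − 4.5·4.5 = 156.75; MC(Q_m) = 105 + 7·4.5 = 136.5.
Competitive Q* = 6.2609, so ΔQ = 1.7609; wedge = 156.75 − 136.5 = 20.25.
DWL = ½ × 1.7609 × 20.25 = $17.83 thousand.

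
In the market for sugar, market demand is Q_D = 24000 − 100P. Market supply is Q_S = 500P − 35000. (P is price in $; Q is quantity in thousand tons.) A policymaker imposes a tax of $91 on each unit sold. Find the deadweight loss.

$345041.67 thousand

In inverse form: demand P = 240 − 0.01Q, supply P = 70 + 0.002Q.
Competitive equilibrium: 240 − 0.01Q = 70 + 0.002Q → Q* = 14166.6667, P* = 98.3333.
With the tax, the buyer price exceeds the seller price by 91: (240 − 0.01Q) − (70 + 0.002Q) = 91 → Q' = 6583.3333.
ΔQ = 14166.6667 − 6583.3333 = 7583.3334; the wedge equals the tax, 91.
Welfare loss = ½ × 7583.3334 × 91 = $345041.67 thousand.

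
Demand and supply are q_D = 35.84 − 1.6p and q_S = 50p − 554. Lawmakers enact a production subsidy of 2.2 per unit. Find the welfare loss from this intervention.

3.75

In inverse form: demand p = 22.4 − 0.625q, supply p = 11.08 + 0.02q.
Competitive equilibrium: 22.4 − 0.625q = 11.08 + 0.02q → q* = 17.5504, p* = 11.431.
The subsidy lowers effective supply by 2.2: p = 8.88 + 0.02q.
New quantity: 22.4 − 0.625q = 8.88 + 0.02q → q' = 20.9612.
Overproduction Δq = 20.9612 − 17.5504 = 3.4108; wedge = subsidy = 2.2.
Welfare loss = ½ × 3.4108 × 2.2 = 3.75.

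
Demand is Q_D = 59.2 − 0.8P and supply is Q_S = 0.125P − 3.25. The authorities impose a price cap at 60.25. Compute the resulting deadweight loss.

In inverse form: demand P = 74 − 1.25Q, supply P = 26 + 8Q.
Competitive equilibrium: 74 − 1.25Q = 26 + 8Q → Q* = 5.1892, P* = 67.5135.
At the ceiling P = 60.25, quantity supplied = (60.25 − 26)/8 = 4.2813.
Willingness to pay at Q' = 4.2813: 74 − 1.25·4.2813 = 68.6484.
ΔQ = 5.1892 − 4.2813 = 0.9079; wedge = 68.6484 − 60.25 = 8.3984.
Welfare loss = ½ × 0.9079 × 8.3984 = 3.81.

3.81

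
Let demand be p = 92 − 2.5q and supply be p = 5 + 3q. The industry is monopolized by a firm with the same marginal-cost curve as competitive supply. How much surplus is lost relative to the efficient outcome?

67.20

Competitive equilibrium: 92 − 2.5q = 5 + 3q → q* = 15.8182, p* = 52.4545.
Marginal revenue: MR = 92 − 5q. Set MR = MC: 92 − 5q = 5 + 3q → q_m = 10.875.
Price p_m = 92 − 2.5·10.875 = 64.8125; MC(q_m) = 5 + 3·10.875 = 37.625.
Competitive q* = 15.8182, so Δq = 4.9432; wedge = 64.8125 − 37.625 = 27.1875.
Deadweight loss = ½ × 4.9432 × 27.1875 = 67.20.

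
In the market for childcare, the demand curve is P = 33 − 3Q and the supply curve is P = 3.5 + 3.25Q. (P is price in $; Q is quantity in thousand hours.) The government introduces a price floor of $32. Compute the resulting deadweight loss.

$60.13 thousand

Competitive equilibrium: 33 − 3Q = 3.5 + 3.25Q → Q* = 4.72, P* = 18.84.
At the floor P = 32, quantity demanded = (33 − 32)/3 = 0.3333.
Sellers' marginal cost at Q' = 0.3333: 3.5 + 3.25·0.3333 = 4.5832.
ΔQ = 4.72 − 0.3333 = 4.3867; wedge = 32 − 4.5832 = 27.4168.
Welfare loss = ½ × 4.3867 × 27.4168 = $60.13 thousand.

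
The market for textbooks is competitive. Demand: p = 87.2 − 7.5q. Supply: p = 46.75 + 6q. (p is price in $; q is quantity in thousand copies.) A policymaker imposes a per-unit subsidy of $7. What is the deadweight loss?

Competitive equilibrium: 87.2 − 7.5q = 46.75 + 6q → q* = 2.9963, p* = 64.7278.
The subsidy lowers effective supply by 7: p = 39.75 + 6q.
New quantity: 87.2 − 7.5q = 39.75 + 6q → q' = 3.5148.
Overproduction Δq = 3.5148 − 2.9963 = 0.5185; wedge = subsidy = 7.
Deadweight loss = ½ × 0.5185 × 7 = $1.81 thousand.

$1.81 thousand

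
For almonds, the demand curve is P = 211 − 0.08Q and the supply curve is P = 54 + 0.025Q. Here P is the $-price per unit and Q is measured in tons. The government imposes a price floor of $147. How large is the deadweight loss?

Competitive equilibrium: 211 − 0.08Q = 54 + 0.025Q → Q* = 1495.2381, P* = 91.381.
At the floor P = 147, quantity demanded = (211 − 147)/0.08 = 800.
Sellers' marginal cost at Q' = 800: 54 + 0.025·800 = 74.
ΔQ = 1495.2381 − 800 = 695.2381; wedge = 147 − 74 = 73.
DWL = ½ × 695.2381 × 73 = $25376.19.

$25376.19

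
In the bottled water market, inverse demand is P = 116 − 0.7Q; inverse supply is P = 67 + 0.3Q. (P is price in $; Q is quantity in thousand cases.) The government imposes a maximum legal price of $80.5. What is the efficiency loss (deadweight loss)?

Competitive equilibrium: 116 − 0.7Q = 67 + 0.3Q → Q* = 49, P* = 81.7.
At the ceiling P = 80.5, quantity supplied = (80.5 − 67)/0.3 = 45.
Willingness to pay at Q' = 45: 116 − 0.7·45 = 84.5.
ΔQ = 49 − 45 = 4; wedge = 84.5 − 80.5 = 4.
Welfare loss = ½ × 4 × 4 = $8 thousand.

$8 thousand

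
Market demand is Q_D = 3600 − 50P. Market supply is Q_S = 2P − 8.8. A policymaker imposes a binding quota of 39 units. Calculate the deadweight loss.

2153.06

In inverse form: demand P = 72 − 0.02Q, supply P = 4.4 + 0.5Q.
Competitive equilibrium: 72 − 0.02Q = 4.4 + 0.5Q → Q* = 130, P* = 69.4.
At Q = 39: demand price = 72 − 0.02·39 = 71.22; supply price = 4.4 + 0.5·39 = 23.9.
ΔQ = 130 − 39 = 91; wedge = 71.22 − 23.9 = 47.32.
Deadweight loss = ½ × 91 × 47.32 = 2153.06.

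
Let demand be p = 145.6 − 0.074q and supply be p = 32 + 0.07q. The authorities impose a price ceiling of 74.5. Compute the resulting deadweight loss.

Competitive equilibrium: 145.6 − 0.074q = 32 + 0.07q → q* = 788.88889, p* = 87.22222.
At the ceiling p = 74.5, quantity supplied = (74.5 − 32)/0.07 = 607.14286.
Willingness to pay at q' = 607.14286: 145.6 − 0.074·607.14286 = 100.67143.
Δq = 788.88889 − 607.14286 = 181.74603; wedge = 100.67143 − 74.5 = 26.17143.
The triangle = ½ × 181.74603 × 26.17143 = 2378.28.

2378.28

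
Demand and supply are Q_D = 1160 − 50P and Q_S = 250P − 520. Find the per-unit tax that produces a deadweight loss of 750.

In inverse form: demand P = 23.2 − 0.02Q, supply P = 2.08 + 0.004Q.
Competitive equilibrium: 23.2 − 0.02Q = 2.08 + 0.004Q → Q* = 880, P* = 5.6.
A tax t gives ΔQ = t/0.024 and wedge t, so DWL = t²/0.048.
t²/0.048 = 750 → t² = 36 → t = 6.

6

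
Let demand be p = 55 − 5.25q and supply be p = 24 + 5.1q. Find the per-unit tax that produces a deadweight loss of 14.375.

17.25

Competitive equilibrium: 55 − 5.25q = 24 + 5.1q → q* = 2.9952, p* = 39.2754.
A tax t gives Δq = t/10.35 and wedge t, so DWL = t²/20.7.
t²/20.7 = 14.375 → t² = 297.5625 → t = 17.25.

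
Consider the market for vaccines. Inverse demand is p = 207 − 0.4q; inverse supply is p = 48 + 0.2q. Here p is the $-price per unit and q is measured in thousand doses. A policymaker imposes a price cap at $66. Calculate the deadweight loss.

$9187.50 thousand

Competitive equilibrium: 207 − 0.4q = 48 + 0.2q → q* = 265, p* = 101.
At the ceiling p = 66, quantity supplied = (66 − 48)/0.2 = 90.
Willingness to pay at q' = 90: 207 − 0.4·90 = 171.
Δq = 265 − 90 = 175; wedge = 171 − 66 = 105.
Welfare loss = ½ × 175 × 105 = $9187.50 thousand.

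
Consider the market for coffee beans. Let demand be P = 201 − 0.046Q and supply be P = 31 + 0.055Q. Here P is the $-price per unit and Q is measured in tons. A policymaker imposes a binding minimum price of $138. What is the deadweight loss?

Competitive equilibrium: 201 − 0.046Q = 31 + 0.055Q → Q* = 1683.1683, P* = 123.5743.
At the floor P = 138, quantity demanded = (201 − 138)/0.046 = 1369.5652.
Sellers' marginal cost at Q' = 1369.5652: 31 + 0.055·1369.5652 = 106.3261.
ΔQ = 1683.1683 − 1369.5652 = 313.6031; wedge = 138 − 106.3261 = 31.6739.
Welfare loss = ½ × 313.6031 × 31.6739 = $4966.52.

$4966.52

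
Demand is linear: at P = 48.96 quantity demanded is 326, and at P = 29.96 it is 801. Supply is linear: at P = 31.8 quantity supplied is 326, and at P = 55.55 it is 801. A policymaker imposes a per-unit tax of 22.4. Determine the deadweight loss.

Demand slope = (29.96 − 48.96)/(801 − 326) = −0.04, so P = 62 − 0.04Q.
Supply slope = (55.55 − 31.8)/(801 − 326) = 0.05, so P = 15.5 + 0.05Q.
Competitive equilibrium: 62 − 0.04Q = 15.5 + 0.05Q → Q* = 516.6667, P* = 41.3333.
With the tax, the buyer price exceeds the seller price by 22.4: (62 − 0.04Q) − (15.5 + 0.05Q) = 22.4 → Q' = 267.7778.
ΔQ = 516.6667 − 267.7778 = 248.8889; the wedge equals the tax, 22.4.
DWL = ½ × 248.8889 × 22.4 = 2787.56.

2787.56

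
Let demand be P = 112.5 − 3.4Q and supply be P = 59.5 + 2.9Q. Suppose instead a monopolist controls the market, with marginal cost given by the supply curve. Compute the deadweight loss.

27.39

Competitive equilibrium: 112.5 − 3.4Q = 59.5 + 2.9Q → Q* = 8.4127, P* = 83.8968.
Marginal revenue: MR = 112.5 − 6.8Q. Set MR = MC: 112.5 − 6.8Q = 59.5 + 2.9Q → Q_m = 5.4639.
Price P_m = 112.5 − 3.4·5.4639 = 93.9227; MC(Q_m) = 59.5 + 2.9·5.4639 = 75.3453.
Competitive Q* = 8.4127, so ΔQ = 2.9488; wedge = 93.9227 − 75.3453 = 18.5774.
DWL = ½ × 2.9488 × 18.5774 = 27.39.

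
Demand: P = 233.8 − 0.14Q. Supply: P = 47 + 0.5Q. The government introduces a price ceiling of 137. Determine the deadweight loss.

4005.125

Competitive equilibrium: 233.8 − 0.14Q = 47 + 0.5Q → Q* = 291.875, P* = 192.9375.
At the ceiling P = 137, quantity supplied = (137 − 47)/0.5 = 180.
Willingness to pay at Q' = 180: 233.8 − 0.14·180 = 208.6.
ΔQ = 291.875 − 180 = 111.875; wedge = 208.6 − 137 = 71.6.
Welfare loss = ½ × 111.875 × 71.6 = 4005.125.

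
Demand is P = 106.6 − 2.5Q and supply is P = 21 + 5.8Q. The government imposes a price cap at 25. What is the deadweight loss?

Competitive equilibrium: 106.6 − 2.5Q = 21 + 5.8Q → Q* = 10.3133, P* = 80.8169.
At the ceiling P = 25, quantity supplied = (25 − 21)/5.8 = 0.6897.
Willingness to pay at Q' = 0.6897: 106.6 − 2.5·0.6897 = 104.8758.
ΔQ = 10.3133 − 0.6897 = 9.6236; wedge = 104.8758 − 25 = 79.8758.
Deadweight loss = ½ × 9.6236 × 79.8758 = 384.35.

384.35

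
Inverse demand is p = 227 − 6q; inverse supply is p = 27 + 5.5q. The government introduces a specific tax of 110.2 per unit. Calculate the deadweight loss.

528

Competitive equilibrium: 227 − 6q = 27 + 5.5q → q* = 17.3913, p* = 122.6522.
With the tax, the buyer price exceeds the seller price by 110.2: (227 − 6q) − (27 + 5.5q) = 110.2 → q' = 7.8087.
Δq = 17.3913 − 7.8087 = 9.5826; the wedge equals the tax, 110.2.
Deadweight loss = ½ × 9.5826 × 110.2 = 528.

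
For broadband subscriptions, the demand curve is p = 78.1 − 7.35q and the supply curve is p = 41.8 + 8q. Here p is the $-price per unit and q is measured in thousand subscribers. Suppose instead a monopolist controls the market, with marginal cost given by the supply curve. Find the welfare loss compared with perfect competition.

$4.50 thousand

Competitive equilibrium: 78.1 − 7.35q = 41.8 + 8q → q* = 2.3648, p* = 60.7186.
Marginal revenue: MR = 78.1 − 14.7q. Set MR = MC: 78.1 − 14.7q = 41.8 + 8q → q_m = 1.5991.
Price p_m = 78.1 − 7.35·1.5991 = 66.3466; MC(q_m) = 41.8 + 8·1.5991 = 54.5928.
Competitive q* = 2.3648, so Δq = 0.7657; wedge = 66.3466 − 54.5928 = 11.7538.
DWL = ½ × 0.7657 × 11.7538 = $4.50 thousand.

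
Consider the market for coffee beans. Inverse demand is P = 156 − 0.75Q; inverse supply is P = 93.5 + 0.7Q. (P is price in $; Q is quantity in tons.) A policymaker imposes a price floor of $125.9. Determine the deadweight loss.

$6.40

Competitive equilibrium: 156 − 0.75Q = 93.5 + 0.7Q → Q* = 43.1034, P* = 123.6724.
At the floor P = 125.9, quantity demanded = (156 − 125.9)/0.75 = 40.1333.
Sellers' marginal cost at Q' = 40.1333: 93.5 + 0.7·40.1333 = 121.5933.
ΔQ = 43.1034 − 40.1333 = 2.9701; wedge = 125.9 − 121.5933 = 4.3067.
The triangle = ½ × 2.9701 × 4.3067 = $6.40.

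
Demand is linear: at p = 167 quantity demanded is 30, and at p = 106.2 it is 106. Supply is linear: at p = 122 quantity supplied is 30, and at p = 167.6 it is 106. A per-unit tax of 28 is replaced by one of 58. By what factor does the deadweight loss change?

4.291

Demand slope = (106.2 − 167)/(106 − 30) = −0.8, so p = 191 − 0.8q.
Supply slope = (167.6 − 122)/(106 − 30) = 0.6, so p = 104 + 0.6q.
Competitive equilibrium: 191 − 0.8q = 104 + 0.6q → q* = 62.1429, p* = 141.2857.
For a per-unit tax t: Δq = t/1.4, so DWL = ½·t·(t/1.4) = t²/2.8.
At t = 28: DWL = 280. At t = 58: DWL = 1201.429.
Ratio = (58/28)² = 4.291.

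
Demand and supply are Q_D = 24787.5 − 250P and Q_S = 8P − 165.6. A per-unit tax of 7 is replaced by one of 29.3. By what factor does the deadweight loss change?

In inverse form: demand P = 99.15 − 0.004Q, supply P = 20.7 + 0.125Q.
Competitive equilibrium: 99.15 − 0.004Q = 20.7 + 0.125Q → Q* = 608.1395, P* = 96.7174.
For a per-unit tax t: ΔQ = t/0.129, so DWL = ½·t·(t/0.129) = t²/0.258.
At t = 7: DWL = 189.922. At t = 29.3: DWL = 3327.481.
Ratio = (29.3/7)² = 17.520.

17.520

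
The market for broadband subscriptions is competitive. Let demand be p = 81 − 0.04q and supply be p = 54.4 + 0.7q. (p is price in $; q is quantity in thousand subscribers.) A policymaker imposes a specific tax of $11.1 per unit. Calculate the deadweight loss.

Competitive equilibrium: 81 − 0.04q = 54.4 + 0.7q → q* = 35.9459, p* = 79.5622.
With the tax, the buyer price exceeds the seller price by 11.1: (81 − 0.04q) − (54.4 + 0.7q) = 11.1 → q' = 20.9459.
Δq = 35.9459 − 20.9459 = 15; the wedge equals the tax, 11.1.
Deadweight loss = ½ × 15 × 11.1 = $83.25 thousand.

$83.25 thousand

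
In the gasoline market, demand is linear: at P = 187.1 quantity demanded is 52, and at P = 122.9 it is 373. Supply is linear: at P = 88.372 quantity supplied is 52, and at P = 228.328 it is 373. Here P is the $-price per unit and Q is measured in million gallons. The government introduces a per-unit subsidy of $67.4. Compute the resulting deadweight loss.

$3571.35 million

Demand slope = (122.9 − 187.1)/(373 − 52) = −0.2, so P = 197.5 − 0.2Q.
Supply slope = (228.328 − 88.372)/(373 − 52) = 0.436, so P = 65.7 + 0.436Q.
Competitive equilibrium: 197.5 − 0.2Q = 65.7 + 0.436Q → Q* = 207.2327, P* = 156.0535.
The subsidy lowers effective supply by 67.4: P = 0.436Q − 1.7.
New quantity: 197.5 − 0.2Q = 0.436Q − 1.7 → Q' = 313.2075.
Overproduction ΔQ = 313.2075 − 207.2327 = 105.9748; wedge = subsidy = 67.4.
Welfare loss = ½ × 105.9748 × 67.4 = $3571.35 million.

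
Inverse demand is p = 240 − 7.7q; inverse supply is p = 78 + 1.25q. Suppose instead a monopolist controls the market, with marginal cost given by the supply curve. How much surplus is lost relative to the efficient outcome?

Competitive equilibrium: 240 − 7.7q = 78 + 1.25q → q* = 18.1006, p* = 100.6257.
Marginal revenue: MR = 240 − 15.4q. Set MR = MC: 240 − 15.4q = 78 + 1.25q → q_m = 9.7297.
Price p_m = 240 − 7.7·9.7297 = 165.0813; MC(q_m) = 78 + 1.25·9.7297 = 90.1621.
Competitive q* = 18.1006, so Δq = 8.3709; wedge = 165.0813 − 90.1621 = 74.9192.
DWL = ½ × 8.3709 × 74.9192 = 313.57.

313.57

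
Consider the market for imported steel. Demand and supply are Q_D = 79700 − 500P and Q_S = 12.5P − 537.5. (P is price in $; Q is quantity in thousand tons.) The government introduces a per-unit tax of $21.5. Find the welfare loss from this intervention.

In inverse form: demand P = 159.4 − 0.002Q, supply P = 43 + 0.08Q.
Competitive equilibrium: 159.4 − 0.002Q = 43 + 0.08Q → Q* = 1419.5122, P* = 156.561.
With the tax, the buyer price exceeds the seller price by 21.5: (159.4 − 0.002Q) − (43 + 0.08Q) = 21.5 → Q' = 1157.3171.
ΔQ = 1419.5122 − 1157.3171 = 262.1951; the wedge equals the tax, 21.5.
Deadweight loss = ½ × 262.1951 × 21.5 = $2818.60 thousand.

$2818.60 thousand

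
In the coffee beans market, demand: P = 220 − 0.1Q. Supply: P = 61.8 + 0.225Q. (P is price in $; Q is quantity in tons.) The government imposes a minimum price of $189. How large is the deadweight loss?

$5077.70

Competitive equilibrium: 220 − 0.1Q = 61.8 + 0.225Q → Q* = 486.7692, P* = 171.3231.
At the floor P = 189, quantity demanded = (220 − 189)/0.1 = 310.
Sellers' marginal cost at Q' = 310: 61.8 + 0.225·310 = 131.55.
ΔQ = 486.7692 − 310 = 176.7692; wedge = 189 − 131.55 = 57.45.
DWL = ½ × 176.7692 × 57.45 = $5077.70.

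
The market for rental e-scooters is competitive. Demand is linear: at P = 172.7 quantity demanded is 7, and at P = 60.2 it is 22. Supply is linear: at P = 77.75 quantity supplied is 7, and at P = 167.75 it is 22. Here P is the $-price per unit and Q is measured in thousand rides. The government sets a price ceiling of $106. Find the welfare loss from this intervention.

Demand slope = (60.2 − 172.7)/(22 − 7) = −7.5, so P = 225.2 − 7.5Q.
Supply slope = (167.75 − 77.75)/(22 − 7) = 6, so P = 35.75 + 6Q.
Competitive equilibrium: 225.2 − 7.5Q = 35.75 + 6Q → Q* = 14.0333, P* = 119.95.
At the ceiling P = 106, quantity supplied = (106 − 35.75)/6 = 11.7083.
Willingness to pay at Q' = 11.7083: 225.2 − 7.5·11.7083 = 137.3878.
ΔQ = 14.0333 − 11.7083 = 2.325; wedge = 137.3878 − 106 = 31.3878.
Deadweight loss = ½ × 2.325 × 31.3878 = $36.49 thousand.

$36.49 thousand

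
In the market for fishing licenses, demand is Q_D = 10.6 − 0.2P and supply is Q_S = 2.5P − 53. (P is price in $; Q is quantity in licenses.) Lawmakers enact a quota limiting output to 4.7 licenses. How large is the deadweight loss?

$3.82

In inverse form: demand P = 53 − 5Q, supply P = 21.2 + 0.4Q.
Competitive equilibrium: 53 − 5Q = 21.2 + 0.4Q → Q* = 5.8889, P* = 23.5556.
At Q = 4.7: demand price = 53 − 5·4.7 = 29.5; supply price = 21.2 + 0.4·4.7 = 23.08.
ΔQ = 5.8889 − 4.7 = 1.1889; wedge = 29.5 − 23.08 = 6.42.
Welfare loss = ½ × 1.1889 × 6.42 = $3.82.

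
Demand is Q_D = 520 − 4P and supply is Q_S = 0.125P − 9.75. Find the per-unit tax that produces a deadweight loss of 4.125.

In inverse form: demand P = 130 − 0.25Q, supply P = 78 + 8Q.
Competitive equilibrium: 130 − 0.25Q = 78 + 8Q → Q* = 6.303, P* = 128.4242.
A tax t gives ΔQ = t/8.25 and wedge t, so DWL = t²/16.5.
t²/16.5 = 4.125 → t² = 68.0625 → t = 8.25.

8.25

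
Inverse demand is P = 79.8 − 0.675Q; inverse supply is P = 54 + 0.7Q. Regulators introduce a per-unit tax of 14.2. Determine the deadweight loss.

73.32

Competitive equilibrium: 79.8 − 0.675Q = 54 + 0.7Q → Q* = 18.7636, P* = 67.1345.
With the tax, the buyer price exceeds the seller price by 14.2: (79.8 − 0.675Q) − (54 + 0.7Q) = 14.2 → Q' = 8.4364.
ΔQ = 18.7636 − 8.4364 = 10.3272; the wedge equals the tax, 14.2.
DWL = ½ × 10.3272 × 14.2 = 73.32.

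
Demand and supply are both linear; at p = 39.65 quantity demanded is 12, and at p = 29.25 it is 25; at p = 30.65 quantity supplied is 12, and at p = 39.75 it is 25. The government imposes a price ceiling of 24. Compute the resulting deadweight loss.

Demand slope = (29.25 − 39.65)/(25 − 12) = −0.8, so p = 49.25 − 0.8q.
Supply slope = (39.75 − 30.65)/(25 − 12) = 0.7, so p = 22.25 + 0.7q.
Competitive equilibrium: 49.25 − 0.8q = 22.25 + 0.7q → q* = 18, p* = 34.85.
At the ceiling p = 24, quantity supplied = (24 − 22.25)/0.7 = 2.5.
Willingness to pay at q' = 2.5: 49.25 − 0.8·2.5 = 47.25.
Δq = 18 − 2.5 = 15.5; wedge = 47.25 − 24 = 23.25.
The triangle = ½ × 15.5 × 23.25 = 180.19.

180.19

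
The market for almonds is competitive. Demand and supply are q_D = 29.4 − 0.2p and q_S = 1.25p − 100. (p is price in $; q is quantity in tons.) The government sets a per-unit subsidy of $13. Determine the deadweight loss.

$14.57

In inverse form: demand p = 147 − 5q, supply p = 80 + 0.8q.
Competitive equilibrium: 147 − 5q = 80 + 0.8q → q* = 11.5517, p* = 89.2414.
The subsidy lowers effective supply by 13: p = 67 + 0.8q.
New quantity: 147 − 5q = 67 + 0.8q → q' = 13.7931.
Overproduction Δq = 13.7931 − 11.5517 = 2.2414; wedge = subsidy = 13.
The triangle = ½ × 2.2414 × 13 = $14.57.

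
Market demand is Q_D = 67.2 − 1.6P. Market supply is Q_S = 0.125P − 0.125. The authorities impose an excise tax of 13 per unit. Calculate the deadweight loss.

9.80

In inverse form: demand P = 42 − 0.625Q, supply P = 1 + 8Q.
Competitive equilibrium: 42 − 0.625Q = 1 + 8Q → Q* = 4.7536, P* = 39.029.
With the tax, the buyer price exceeds the seller price by 13: (42 − 0.625Q) − (1 + 8Q) = 13 → Q' = 3.2464.
ΔQ = 4.7536 − 3.2464 = 1.5072; the wedge equals the tax, 13.
Welfare loss = ½ × 1.5072 × 13 = 9.80.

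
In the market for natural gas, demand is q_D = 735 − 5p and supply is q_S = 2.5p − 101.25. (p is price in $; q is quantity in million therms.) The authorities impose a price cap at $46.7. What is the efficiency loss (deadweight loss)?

In inverse form: demand p = 147 − 0.2q, supply p = 40.5 + 0.4q.
Competitive equilibrium: 147 − 0.2q = 40.5 + 0.4q → q* = 177.5, p* = 111.5.
At the ceiling p = 46.7, quantity supplied = (46.7 − 40.5)/0.4 = 15.5.
Willingness to pay at q' = 15.5: 147 − 0.2·15.5 = 143.9.
Δq = 177.5 − 15.5 = 162; wedge = 143.9 − 46.7 = 97.2.
DWL = ½ × 162 × 97.2 = $7873.20 million.

$7873.20 million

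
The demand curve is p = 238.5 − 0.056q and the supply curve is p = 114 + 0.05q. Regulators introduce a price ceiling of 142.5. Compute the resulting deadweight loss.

19369.09

Competitive equilibrium: 238.5 − 0.056q = 114 + 0.05q → q* = 1174.5283, p* = 172.7264.
At the ceiling p = 142.5, quantity supplied = (142.5 − 114)/0.05 = 570.
Willingness to pay at q' = 570: 238.5 − 0.056·570 = 206.58.
Δq = 1174.5283 − 570 = 604.5283; wedge = 206.58 − 142.5 = 64.08.
Deadweight loss = ½ × 604.5283 × 64.08 = 19369.09.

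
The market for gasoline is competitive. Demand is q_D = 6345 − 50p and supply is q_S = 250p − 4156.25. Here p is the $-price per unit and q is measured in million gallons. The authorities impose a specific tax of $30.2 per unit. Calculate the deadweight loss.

$19000.83 million

In inverse form: demand p = 126.9 − 0.02q, supply p = 16.625 + 0.004q.
Competitive equilibrium: 126.9 − 0.02q = 16.625 + 0.004q → q* = 4594.7917, p* = 35.0042.
With the tax, the buyer price exceeds the seller price by 30.2: (126.9 − 0.02q) − (16.625 + 0.004q) = 30.2 → q' = 3336.4583.
Δq = 4594.7917 − 3336.4583 = 1258.3334; the wedge equals the tax, 30.2.
The triangle = ½ × 1258.3334 × 30.2 = $19000.83 million.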